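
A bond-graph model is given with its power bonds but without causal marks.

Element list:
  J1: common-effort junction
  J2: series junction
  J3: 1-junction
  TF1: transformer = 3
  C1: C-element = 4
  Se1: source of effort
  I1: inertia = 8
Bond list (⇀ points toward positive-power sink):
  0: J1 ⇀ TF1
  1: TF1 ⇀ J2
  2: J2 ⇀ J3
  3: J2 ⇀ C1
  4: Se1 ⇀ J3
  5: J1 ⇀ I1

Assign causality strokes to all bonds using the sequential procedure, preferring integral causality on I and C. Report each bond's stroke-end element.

#4 stroke at J3  (Se1 (Se) sets effort on bond)
#2 stroke at J2  (J3 needs exactly one f-in)
#3 stroke at J2  (C1 outputs effort q/C1)
#1 stroke at TF1  (closing 1-jn rule on J2)
#0 stroke at J1  (TF1 one-in-one-out from 1)
#5 stroke at I1  (J1 effort already set via bond 0)

β0 |J1
β1 |TF1
β2 |J2
β3 |J2
β4 |J3
β5 |I1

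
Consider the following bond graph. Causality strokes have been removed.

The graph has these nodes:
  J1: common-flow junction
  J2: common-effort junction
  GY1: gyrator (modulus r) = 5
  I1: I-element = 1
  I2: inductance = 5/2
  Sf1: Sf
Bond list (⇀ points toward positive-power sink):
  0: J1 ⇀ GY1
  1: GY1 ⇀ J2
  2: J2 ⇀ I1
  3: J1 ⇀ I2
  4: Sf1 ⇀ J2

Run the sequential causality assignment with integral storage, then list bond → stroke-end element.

bond 4 |Sf1  (Sf1 (Sf) sets flow on bond)
bond 2 |I1  (I1 integral (f out))
bond 1 |J2  (J2 needs exactly one e-in)
bond 0 |J1  (GY1 both-in/both-out from 1)
bond 3 |I2  (J1 needs exactly one f-in)

β0 →J1
β1 →J2
β2 →I1
β3 →I2
β4 →Sf1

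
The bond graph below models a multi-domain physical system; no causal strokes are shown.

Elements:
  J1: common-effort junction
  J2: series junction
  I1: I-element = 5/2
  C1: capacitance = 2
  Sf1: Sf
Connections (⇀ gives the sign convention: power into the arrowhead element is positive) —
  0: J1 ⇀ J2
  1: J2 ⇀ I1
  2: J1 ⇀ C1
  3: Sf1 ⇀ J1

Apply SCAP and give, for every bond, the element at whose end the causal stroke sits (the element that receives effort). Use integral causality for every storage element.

#0 stroke→J2
#1 stroke→I1
#2 stroke→J1
#3 stroke→Sf1

#3 stroke at Sf1  (Sf1 fixes flow; stroke at Sf1)
#1 stroke at I1  (I1: I, integral causality)
#0 stroke at J2  (J2 flow already set via bond 1)
#2 stroke at J1  (J1: last free bond brings effort in)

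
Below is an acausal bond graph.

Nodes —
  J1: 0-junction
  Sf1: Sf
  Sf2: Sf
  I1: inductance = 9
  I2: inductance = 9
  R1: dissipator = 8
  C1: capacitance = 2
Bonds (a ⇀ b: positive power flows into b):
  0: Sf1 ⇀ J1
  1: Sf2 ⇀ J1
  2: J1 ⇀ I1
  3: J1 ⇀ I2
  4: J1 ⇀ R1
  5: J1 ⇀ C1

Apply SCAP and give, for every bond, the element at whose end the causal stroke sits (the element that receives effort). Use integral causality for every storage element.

b0 stroke→Sf1  (Sf1 fixes flow; stroke at Sf1)
b1 stroke→Sf2  (Sf2: flow source, stroke at near end)
b2 stroke→I1  (I1 integral (f out))
b3 stroke→I2  (prefer integral on I2)
b5 stroke→J1  (C1 outputs effort q/C1)
b4 stroke→R1  (0-jn J1 has e-setter on 5)

b0 stroke at Sf1
b1 stroke at Sf2
b2 stroke at I1
b3 stroke at I2
b4 stroke at R1
b5 stroke at J1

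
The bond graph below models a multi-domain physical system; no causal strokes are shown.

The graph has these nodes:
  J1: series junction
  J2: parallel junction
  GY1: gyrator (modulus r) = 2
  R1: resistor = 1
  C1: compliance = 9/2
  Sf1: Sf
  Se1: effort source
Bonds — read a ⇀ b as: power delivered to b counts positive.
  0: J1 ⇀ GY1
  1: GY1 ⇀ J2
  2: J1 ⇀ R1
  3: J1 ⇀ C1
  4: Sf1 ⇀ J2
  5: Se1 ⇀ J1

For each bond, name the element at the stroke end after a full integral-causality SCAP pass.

bond 0 |J1
bond 1 |J2
bond 2 |R1
bond 3 |J1
bond 4 |Sf1
bond 5 |J1

b4 →Sf1  (Sf1 (Sf) sets flow on bond)
b5 →J1  (source Se1 imposes e)
b1 →J2  (J2 needs exactly one e-in)
b0 →J1  (GY1 both-in/both-out from 1)
b3 →J1  (C1 outputs effort q/C1)
b2 →R1  (closing 1-jn rule on J1)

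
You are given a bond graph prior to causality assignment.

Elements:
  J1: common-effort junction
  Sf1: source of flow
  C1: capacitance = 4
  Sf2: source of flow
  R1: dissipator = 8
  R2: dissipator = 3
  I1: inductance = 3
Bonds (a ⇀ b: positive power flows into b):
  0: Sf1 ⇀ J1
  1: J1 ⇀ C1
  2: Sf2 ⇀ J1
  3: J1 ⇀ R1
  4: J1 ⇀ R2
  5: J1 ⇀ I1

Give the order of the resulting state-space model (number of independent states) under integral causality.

β0 |Sf1  (source Sf1 imposes f)
β2 |Sf2  (source Sf2 imposes f)
β1 |J1  (C1 outputs effort q/C1)
β3 |R1  (J1: bond 1 brought effort, rest push out)
β4 |R2  (J1 effort already set via bond 1)
β5 |I1  (J1: bond 1 brought effort, rest push out)

2  (C1, I1 all integral)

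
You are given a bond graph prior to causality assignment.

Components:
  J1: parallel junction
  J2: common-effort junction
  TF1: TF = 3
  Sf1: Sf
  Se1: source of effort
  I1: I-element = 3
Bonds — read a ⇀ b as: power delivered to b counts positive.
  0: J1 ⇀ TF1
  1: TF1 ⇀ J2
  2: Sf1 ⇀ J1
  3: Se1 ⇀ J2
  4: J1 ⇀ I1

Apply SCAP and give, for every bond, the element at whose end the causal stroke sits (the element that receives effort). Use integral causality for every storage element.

β0 |J1
β1 |TF1
β2 |Sf1
β3 |J2
β4 |I1

#2 →Sf1  (source Sf1 imposes f)
#3 →J2  (Se1 fixes effort; stroke away)
#1 →TF1  (0-jn J2 has e-setter on 3)
#0 →J1  (TF1 one-in-one-out from 1)
#4 →I1  (common-e at J1 fixed by 0)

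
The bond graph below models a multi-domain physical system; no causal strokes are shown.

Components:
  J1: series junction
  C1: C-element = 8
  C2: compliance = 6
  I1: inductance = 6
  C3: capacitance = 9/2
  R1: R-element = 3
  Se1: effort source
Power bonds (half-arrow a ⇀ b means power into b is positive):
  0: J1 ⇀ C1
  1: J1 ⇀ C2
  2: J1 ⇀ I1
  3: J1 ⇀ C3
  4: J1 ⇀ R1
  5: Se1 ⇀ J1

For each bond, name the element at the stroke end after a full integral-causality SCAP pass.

bond 5 →J1  (Se1 (Se) sets effort on bond)
bond 0 →J1  (prefer integral on C1)
bond 1 →J1  (C2 integral (e out))
bond 2 →I1  (I1 integral (f out))
bond 3 →J1  (J1: bond 2 brought flow, rest push out)
bond 4 →J1  (J1 flow already set via bond 2)

#0 →J1
#1 →J1
#2 →I1
#3 →J1
#4 →J1
#5 →J1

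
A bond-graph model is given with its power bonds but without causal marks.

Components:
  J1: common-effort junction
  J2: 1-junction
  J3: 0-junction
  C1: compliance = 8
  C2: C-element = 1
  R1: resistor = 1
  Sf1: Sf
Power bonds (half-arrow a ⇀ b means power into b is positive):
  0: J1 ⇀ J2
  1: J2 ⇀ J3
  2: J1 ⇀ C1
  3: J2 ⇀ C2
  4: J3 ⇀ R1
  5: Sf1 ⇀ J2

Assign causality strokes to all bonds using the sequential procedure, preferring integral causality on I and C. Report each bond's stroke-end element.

#5 →Sf1  (Sf1 (Sf) sets flow on bond)
#0 →J2  (J2: bond 5 brought flow, rest push out)
#1 →J2  (J2 flow already set via bond 5)
#3 →J2  (common-f at J2 fixed by 5)
#4 →J3  (J3 needs exactly one e-in)
#2 →J1  (closing 0-jn rule on J1)

bond 0 stroke→J2
bond 1 stroke→J2
bond 2 stroke→J1
bond 3 stroke→J2
bond 4 stroke→J3
bond 5 stroke→Sf1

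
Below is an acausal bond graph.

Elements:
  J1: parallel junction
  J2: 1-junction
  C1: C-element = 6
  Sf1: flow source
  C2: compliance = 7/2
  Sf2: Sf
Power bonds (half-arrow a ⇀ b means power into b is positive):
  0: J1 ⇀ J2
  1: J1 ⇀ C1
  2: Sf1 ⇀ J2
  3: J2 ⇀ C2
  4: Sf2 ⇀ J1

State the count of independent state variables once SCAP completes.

bond 2 stroke→Sf1  (Sf1 (Sf) sets flow on bond)
bond 4 stroke→Sf2  (Sf2 (Sf) sets flow on bond)
bond 0 stroke→J2  (1-jn J2 has f-setter on 2)
bond 3 stroke→J2  (common-f at J2 fixed by 2)
bond 1 stroke→J1  (closing 0-jn rule on J1)

2  (C1, C2 all integral)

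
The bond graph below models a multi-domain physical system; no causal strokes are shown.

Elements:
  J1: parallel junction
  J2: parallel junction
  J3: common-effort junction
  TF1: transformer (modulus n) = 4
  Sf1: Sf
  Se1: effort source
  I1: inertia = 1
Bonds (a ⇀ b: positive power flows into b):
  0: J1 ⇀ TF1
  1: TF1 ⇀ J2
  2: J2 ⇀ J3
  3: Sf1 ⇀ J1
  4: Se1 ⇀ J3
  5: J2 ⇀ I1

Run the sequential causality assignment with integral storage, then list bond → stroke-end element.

#0 →J1
#1 →TF1
#2 →J2
#3 →Sf1
#4 →J3
#5 →I1

bond 3 |Sf1  (Sf1: flow source, stroke at near end)
bond 4 |J3  (Se1 (Se) sets effort on bond)
bond 0 |J1  (closing 0-jn rule on J1)
bond 2 |J2  (J3: bond 4 brought effort, rest push out)
bond 1 |TF1  (through TF1, causality passes straight; one stroke at TF1)
bond 5 |I1  (J2: bond 2 brought effort, rest push out)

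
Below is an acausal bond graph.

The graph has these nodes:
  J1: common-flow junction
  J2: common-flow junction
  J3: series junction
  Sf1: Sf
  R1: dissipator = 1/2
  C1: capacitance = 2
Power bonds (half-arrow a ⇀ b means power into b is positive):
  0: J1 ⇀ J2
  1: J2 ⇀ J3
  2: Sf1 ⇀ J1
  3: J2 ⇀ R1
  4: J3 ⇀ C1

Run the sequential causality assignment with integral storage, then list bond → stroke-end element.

bond 0 stroke→J1
bond 1 stroke→J2
bond 2 stroke→Sf1
bond 3 stroke→J2
bond 4 stroke→J3

b2 stroke→Sf1  (Sf1 fixes flow; stroke at Sf1)
b0 stroke→J1  (common-f at J1 fixed by 2)
b1 stroke→J2  (J2 flow already set via bond 0)
b3 stroke→J2  (1-jn J2 has f-setter on 0)
b4 stroke→J3  (1-jn J3 has f-setter on 1)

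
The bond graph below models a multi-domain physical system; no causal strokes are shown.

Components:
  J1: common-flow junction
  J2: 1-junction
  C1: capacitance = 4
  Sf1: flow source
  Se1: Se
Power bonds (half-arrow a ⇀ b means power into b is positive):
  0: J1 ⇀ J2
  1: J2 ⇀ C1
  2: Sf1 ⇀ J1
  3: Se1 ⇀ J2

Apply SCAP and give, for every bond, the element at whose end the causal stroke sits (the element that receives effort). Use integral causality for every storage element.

#2 →Sf1  (Sf1 fixes flow; stroke at Sf1)
#3 →J2  (Se1 fixes effort; stroke away)
#0 →J1  (J1 flow already set via bond 2)
#1 →J2  (1-jn J2 has f-setter on 0)

bond 0 stroke→J1
bond 1 stroke→J2
bond 2 stroke→Sf1
bond 3 stroke→J2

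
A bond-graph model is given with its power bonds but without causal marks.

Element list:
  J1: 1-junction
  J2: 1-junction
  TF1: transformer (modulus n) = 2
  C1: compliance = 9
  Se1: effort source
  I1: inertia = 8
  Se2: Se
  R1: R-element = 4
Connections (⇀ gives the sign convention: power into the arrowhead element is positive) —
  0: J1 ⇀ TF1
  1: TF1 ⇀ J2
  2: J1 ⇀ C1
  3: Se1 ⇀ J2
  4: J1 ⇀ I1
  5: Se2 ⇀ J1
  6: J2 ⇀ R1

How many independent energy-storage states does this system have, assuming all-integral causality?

#3 stroke→J2  (Se1 fixes effort; stroke away)
#5 stroke→J1  (source Se2 imposes e)
#2 stroke→J1  (prefer integral on C1)
#4 stroke→I1  (prefer integral on I1)
#0 stroke→J1  (J1 flow already set via bond 4)
#1 stroke→TF1  (TF TF1: opposite of bond 0)
#6 stroke→J2  (common-f at J2 fixed by 1)

2  (C1, I1 all integral)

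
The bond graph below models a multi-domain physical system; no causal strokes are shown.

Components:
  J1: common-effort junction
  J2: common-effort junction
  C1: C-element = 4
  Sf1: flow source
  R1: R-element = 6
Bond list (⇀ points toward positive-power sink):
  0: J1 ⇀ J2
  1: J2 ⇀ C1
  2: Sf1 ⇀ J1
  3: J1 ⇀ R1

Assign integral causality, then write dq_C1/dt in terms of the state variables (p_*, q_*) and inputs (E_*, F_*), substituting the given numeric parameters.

β2 →Sf1  (Sf1 fixes flow; stroke at Sf1)
β1 →J2  (prefer integral on C1)
β0 →J1  (J2 effort already set via bond 1)
β3 →R1  (J1 effort already set via bond 0)

dq_C1/dt = F_Sf1 - q_C1/24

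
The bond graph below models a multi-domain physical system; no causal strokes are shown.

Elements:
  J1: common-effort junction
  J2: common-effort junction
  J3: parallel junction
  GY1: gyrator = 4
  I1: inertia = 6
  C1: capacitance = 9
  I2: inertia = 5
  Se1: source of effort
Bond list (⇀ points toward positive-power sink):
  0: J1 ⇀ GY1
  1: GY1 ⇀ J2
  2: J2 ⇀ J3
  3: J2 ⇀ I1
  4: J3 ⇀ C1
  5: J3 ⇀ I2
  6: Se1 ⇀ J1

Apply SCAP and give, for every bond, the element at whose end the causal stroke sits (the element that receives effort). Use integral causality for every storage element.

bond 6 stroke→J1  (Se1 (Se) sets effort on bond)
bond 0 stroke→GY1  (J1: bond 6 brought effort, rest push out)
bond 1 stroke→GY1  (through GY1, causality inverts; strokes same side of GY1)
bond 3 stroke→I1  (I1: I, integral causality)
bond 2 stroke→J2  (J2 needs exactly one e-in)
bond 4 stroke→J3  (C1 outputs effort q/C1)
bond 5 stroke→I2  (0-jn J3 has e-setter on 4)

b0 |GY1
b1 |GY1
b2 |J2
b3 |I1
b4 |J3
b5 |I2
b6 |J1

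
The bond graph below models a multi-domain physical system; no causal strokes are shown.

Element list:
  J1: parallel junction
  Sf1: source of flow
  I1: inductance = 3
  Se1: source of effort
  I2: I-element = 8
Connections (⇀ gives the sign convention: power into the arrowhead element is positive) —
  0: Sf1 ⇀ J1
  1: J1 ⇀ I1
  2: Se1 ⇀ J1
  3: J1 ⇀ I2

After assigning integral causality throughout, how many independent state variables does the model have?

β0 stroke→Sf1  (Sf1 fixes flow; stroke at Sf1)
β2 stroke→J1  (Se1 (Se) sets effort on bond)
β1 stroke→I1  (common-e at J1 fixed by 2)
β3 stroke→I2  (common-e at J1 fixed by 2)

2  (I1, I2 all integral)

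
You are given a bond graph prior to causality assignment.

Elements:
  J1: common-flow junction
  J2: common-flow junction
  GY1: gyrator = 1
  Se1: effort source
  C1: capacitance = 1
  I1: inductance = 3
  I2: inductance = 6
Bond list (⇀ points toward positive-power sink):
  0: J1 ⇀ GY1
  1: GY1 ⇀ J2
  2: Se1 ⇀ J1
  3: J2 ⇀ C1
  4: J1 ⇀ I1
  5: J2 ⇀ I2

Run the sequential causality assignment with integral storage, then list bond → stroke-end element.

β2 stroke at J1  (Se1: effort source, stroke at far end)
β3 stroke at J2  (C1 outputs effort q/C1)
β4 stroke at I1  (I1: I, integral causality)
β0 stroke at J1  (J1 flow already set via bond 4)
β1 stroke at J2  (GY1: gyrator matches bond 0)
β5 stroke at I2  (J2 needs exactly one f-in)

#0 stroke→J1
#1 stroke→J2
#2 stroke→J1
#3 stroke→J2
#4 stroke→I1
#5 stroke→I2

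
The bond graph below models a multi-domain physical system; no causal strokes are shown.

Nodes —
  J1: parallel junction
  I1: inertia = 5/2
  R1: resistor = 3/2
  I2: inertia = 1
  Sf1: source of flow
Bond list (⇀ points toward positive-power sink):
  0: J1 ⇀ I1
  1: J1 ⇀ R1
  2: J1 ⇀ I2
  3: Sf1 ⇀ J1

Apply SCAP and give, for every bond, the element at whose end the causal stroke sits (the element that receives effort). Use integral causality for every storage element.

bond 3 stroke at Sf1  (Sf1 fixes flow; stroke at Sf1)
bond 0 stroke at I1  (I1: I, integral causality)
bond 2 stroke at I2  (I2: I, integral causality)
bond 1 stroke at J1  (closing 0-jn rule on J1)

β0 stroke→I1
β1 stroke→J1
β2 stroke→I2
β3 stroke→Sf1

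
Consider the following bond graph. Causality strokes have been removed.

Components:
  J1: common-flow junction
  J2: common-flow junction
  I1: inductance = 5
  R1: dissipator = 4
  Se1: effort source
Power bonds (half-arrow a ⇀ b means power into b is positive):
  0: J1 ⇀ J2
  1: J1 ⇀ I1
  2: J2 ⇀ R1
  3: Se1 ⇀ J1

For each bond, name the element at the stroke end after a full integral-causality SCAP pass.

b3 →J1  (source Se1 imposes e)
b1 →I1  (prefer integral on I1)
b0 →J1  (J1 flow already set via bond 1)
b2 →J2  (1-jn J2 has f-setter on 0)

β0 stroke→J1
β1 stroke→I1
β2 stroke→J2
β3 stroke→J1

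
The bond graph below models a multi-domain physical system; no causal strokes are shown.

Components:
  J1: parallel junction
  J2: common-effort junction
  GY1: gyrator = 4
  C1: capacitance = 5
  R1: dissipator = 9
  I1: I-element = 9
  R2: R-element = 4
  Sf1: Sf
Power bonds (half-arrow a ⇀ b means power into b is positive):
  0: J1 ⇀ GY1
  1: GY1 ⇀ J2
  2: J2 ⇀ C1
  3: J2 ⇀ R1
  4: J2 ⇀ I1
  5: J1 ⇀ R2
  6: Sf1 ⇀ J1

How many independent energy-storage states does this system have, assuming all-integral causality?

bond 6 →Sf1  (Sf1 (Sf) sets flow on bond)
bond 2 →J2  (prefer integral on C1)
bond 1 →GY1  (J2 effort already set via bond 2)
bond 3 →R1  (J2: bond 2 brought effort, rest push out)
bond 4 →I1  (0-jn J2 has e-setter on 2)
bond 0 →GY1  (GY GY1: same side as bond 1)
bond 5 →J1  (only one effort-in slot at J1)

2  (C1, I1 all integral)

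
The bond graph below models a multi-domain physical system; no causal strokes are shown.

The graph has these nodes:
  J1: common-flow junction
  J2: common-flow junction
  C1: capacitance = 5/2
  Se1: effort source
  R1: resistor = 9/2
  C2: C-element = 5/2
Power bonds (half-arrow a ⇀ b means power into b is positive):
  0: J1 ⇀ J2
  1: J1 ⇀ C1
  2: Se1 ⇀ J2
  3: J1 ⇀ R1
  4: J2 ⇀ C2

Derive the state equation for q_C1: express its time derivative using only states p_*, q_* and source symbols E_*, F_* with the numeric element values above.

b2 stroke→J2  (Se1 fixes effort; stroke away)
b1 stroke→J1  (C1 integral (e out))
b4 stroke→J2  (prefer integral on C2)
b0 stroke→J1  (only one flow-in slot at J2)
b3 stroke→R1  (only one flow-in slot at J1)

dq_C1/dt = 2*E_Se1/9 - 4*q_C1/45 - 4*q_C2/45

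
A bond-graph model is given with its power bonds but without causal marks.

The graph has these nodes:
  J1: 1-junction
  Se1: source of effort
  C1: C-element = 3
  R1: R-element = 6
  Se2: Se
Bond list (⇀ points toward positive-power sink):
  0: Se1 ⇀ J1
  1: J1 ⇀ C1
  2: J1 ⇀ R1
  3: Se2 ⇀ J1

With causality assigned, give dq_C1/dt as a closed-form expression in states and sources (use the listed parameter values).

dq_C1/dt = E_Se1/6 + E_Se2/6 - q_C1/18

#0 |J1  (Se1 fixes effort; stroke away)
#3 |J1  (Se2: effort source, stroke at far end)
#1 |J1  (C1: C, integral causality)
#2 |R1  (J1 needs exactly one f-in)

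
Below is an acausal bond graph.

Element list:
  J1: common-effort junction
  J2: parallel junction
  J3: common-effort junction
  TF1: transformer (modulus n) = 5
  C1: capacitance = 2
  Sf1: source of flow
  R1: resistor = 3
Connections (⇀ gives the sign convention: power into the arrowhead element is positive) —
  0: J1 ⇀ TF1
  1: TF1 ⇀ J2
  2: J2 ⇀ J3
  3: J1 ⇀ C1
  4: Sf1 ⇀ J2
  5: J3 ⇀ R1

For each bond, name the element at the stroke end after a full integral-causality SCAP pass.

#0 stroke at TF1
#1 stroke at J2
#2 stroke at J3
#3 stroke at J1
#4 stroke at Sf1
#5 stroke at R1

β4 stroke→Sf1  (source Sf1 imposes f)
β3 stroke→J1  (C1 integral (e out))
β0 stroke→TF1  (J1: bond 3 brought effort, rest push out)
β1 stroke→J2  (TF1 one-in-one-out from 0)
β2 stroke→J3  (J2: bond 1 brought effort, rest push out)
β5 stroke→R1  (common-e at J3 fixed by 2)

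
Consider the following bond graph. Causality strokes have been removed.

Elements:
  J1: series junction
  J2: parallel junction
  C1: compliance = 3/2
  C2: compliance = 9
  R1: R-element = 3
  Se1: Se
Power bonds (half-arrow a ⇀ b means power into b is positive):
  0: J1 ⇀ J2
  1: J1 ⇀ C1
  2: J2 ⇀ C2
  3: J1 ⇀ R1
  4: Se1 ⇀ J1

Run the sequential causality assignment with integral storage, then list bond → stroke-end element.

b4 stroke at J1  (Se1: effort source, stroke at far end)
b1 stroke at J1  (C1 outputs effort q/C1)
b2 stroke at J2  (prefer integral on C2)
b0 stroke at J1  (common-e at J2 fixed by 2)
b3 stroke at R1  (J1 needs exactly one f-in)

b0 →J1
b1 →J1
b2 →J2
b3 →R1
b4 →J1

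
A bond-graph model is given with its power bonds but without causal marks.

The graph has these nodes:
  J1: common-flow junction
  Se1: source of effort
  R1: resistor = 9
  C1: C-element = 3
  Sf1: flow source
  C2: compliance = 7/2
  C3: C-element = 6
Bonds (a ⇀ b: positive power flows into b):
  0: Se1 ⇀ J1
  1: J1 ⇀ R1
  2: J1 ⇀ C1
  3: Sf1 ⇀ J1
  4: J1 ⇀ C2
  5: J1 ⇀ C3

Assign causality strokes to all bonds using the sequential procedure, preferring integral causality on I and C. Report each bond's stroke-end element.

bond 0 stroke at J1
bond 1 stroke at J1
bond 2 stroke at J1
bond 3 stroke at Sf1
bond 4 stroke at J1
bond 5 stroke at J1

b0 |J1  (Se1: effort source, stroke at far end)
b3 |Sf1  (Sf1 (Sf) sets flow on bond)
b1 |J1  (common-f at J1 fixed by 3)
b2 |J1  (1-jn J1 has f-setter on 3)
b4 |J1  (J1 flow already set via bond 3)
b5 |J1  (J1 flow already set via bond 3)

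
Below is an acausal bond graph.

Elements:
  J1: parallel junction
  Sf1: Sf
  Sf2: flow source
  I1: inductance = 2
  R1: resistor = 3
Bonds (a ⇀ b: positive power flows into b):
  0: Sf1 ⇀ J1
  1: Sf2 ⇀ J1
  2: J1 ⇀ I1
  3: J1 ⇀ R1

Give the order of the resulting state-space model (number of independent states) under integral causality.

1  (I1 all integral)

b0 stroke at Sf1  (source Sf1 imposes f)
b1 stroke at Sf2  (source Sf2 imposes f)
b2 stroke at I1  (I1: I, integral causality)
b3 stroke at J1  (only one effort-in slot at J1)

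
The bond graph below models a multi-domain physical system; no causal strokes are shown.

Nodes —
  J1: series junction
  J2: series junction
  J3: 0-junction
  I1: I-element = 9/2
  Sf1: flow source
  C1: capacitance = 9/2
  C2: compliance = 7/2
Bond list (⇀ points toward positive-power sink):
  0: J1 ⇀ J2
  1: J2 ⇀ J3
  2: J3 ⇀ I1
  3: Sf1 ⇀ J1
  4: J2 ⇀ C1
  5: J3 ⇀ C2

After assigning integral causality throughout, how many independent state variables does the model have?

bond 3 stroke→Sf1  (Sf1 fixes flow; stroke at Sf1)
bond 0 stroke→J1  (common-f at J1 fixed by 3)
bond 1 stroke→J2  (J2 flow already set via bond 0)
bond 4 stroke→J2  (1-jn J2 has f-setter on 0)
bond 2 stroke→I1  (prefer integral on I1)
bond 5 stroke→J3  (only one effort-in slot at J3)

3  (C1, C2, I1 all integral)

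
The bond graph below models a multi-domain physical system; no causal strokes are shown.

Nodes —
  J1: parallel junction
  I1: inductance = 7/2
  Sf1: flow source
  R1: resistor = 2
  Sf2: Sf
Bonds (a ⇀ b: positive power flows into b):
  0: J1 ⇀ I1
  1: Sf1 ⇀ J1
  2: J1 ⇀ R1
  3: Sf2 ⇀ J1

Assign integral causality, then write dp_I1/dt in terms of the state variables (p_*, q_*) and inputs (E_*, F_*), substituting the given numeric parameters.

dp_I1/dt = 2*F_Sf1 + 2*F_Sf2 - 4*p_I1/7

#1 →Sf1  (Sf1: flow source, stroke at near end)
#3 →Sf2  (Sf2: flow source, stroke at near end)
#0 →I1  (I1: I, integral causality)
#2 →J1  (closing 0-jn rule on J1)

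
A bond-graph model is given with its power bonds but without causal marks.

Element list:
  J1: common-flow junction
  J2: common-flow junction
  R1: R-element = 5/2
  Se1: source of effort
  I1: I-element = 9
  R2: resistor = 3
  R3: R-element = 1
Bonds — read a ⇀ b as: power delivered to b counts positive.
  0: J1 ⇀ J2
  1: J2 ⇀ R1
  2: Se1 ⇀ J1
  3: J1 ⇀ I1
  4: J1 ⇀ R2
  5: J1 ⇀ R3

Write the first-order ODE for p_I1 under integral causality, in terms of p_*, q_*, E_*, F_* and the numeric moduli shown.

dp_I1/dt = E_Se1 - 13*p_I1/18

b2 stroke at J1  (Se1 fixes effort; stroke away)
b3 stroke at I1  (I1 integral (f out))
b0 stroke at J1  (J1 flow already set via bond 3)
b4 stroke at J1  (J1 flow already set via bond 3)
b5 stroke at J1  (J1: bond 3 brought flow, rest push out)
b1 stroke at J2  (J2: bond 0 brought flow, rest push out)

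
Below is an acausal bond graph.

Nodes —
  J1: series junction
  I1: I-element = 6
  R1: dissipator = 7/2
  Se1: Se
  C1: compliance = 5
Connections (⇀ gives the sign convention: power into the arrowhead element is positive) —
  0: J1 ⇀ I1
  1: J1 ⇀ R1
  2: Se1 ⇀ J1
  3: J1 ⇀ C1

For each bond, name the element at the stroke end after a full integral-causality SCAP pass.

#2 →J1  (Se1 (Se) sets effort on bond)
#0 →I1  (I1 integral (f out))
#1 →J1  (J1: bond 0 brought flow, rest push out)
#3 →J1  (J1: bond 0 brought flow, rest push out)

#0 →I1
#1 →J1
#2 →J1
#3 →J1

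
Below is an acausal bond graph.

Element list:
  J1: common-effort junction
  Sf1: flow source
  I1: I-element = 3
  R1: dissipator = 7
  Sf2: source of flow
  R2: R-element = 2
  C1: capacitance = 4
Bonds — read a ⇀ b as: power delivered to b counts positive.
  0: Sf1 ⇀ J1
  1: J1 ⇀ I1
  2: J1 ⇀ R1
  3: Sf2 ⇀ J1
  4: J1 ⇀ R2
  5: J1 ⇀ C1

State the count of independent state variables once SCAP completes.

2  (C1, I1 all integral)

#0 →Sf1  (Sf1: flow source, stroke at near end)
#3 →Sf2  (Sf2 (Sf) sets flow on bond)
#1 →I1  (I1 integral (f out))
#5 →J1  (prefer integral on C1)
#2 →R1  (common-e at J1 fixed by 5)
#4 →R2  (0-jn J1 has e-setter on 5)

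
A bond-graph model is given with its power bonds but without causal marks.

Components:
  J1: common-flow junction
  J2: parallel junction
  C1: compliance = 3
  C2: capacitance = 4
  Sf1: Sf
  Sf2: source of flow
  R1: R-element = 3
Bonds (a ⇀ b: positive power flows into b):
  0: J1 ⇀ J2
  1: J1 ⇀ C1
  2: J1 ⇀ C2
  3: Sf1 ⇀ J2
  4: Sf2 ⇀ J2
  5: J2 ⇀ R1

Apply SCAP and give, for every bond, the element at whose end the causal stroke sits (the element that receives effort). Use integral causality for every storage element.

bond 0 stroke at J2
bond 1 stroke at J1
bond 2 stroke at J1
bond 3 stroke at Sf1
bond 4 stroke at Sf2
bond 5 stroke at R1

b3 stroke→Sf1  (Sf1 (Sf) sets flow on bond)
b4 stroke→Sf2  (source Sf2 imposes f)
b1 stroke→J1  (C1 outputs effort q/C1)
b2 stroke→J1  (C2: C, integral causality)
b0 stroke→J2  (closing 1-jn rule on J1)
b5 stroke→R1  (0-jn J2 has e-setter on 0)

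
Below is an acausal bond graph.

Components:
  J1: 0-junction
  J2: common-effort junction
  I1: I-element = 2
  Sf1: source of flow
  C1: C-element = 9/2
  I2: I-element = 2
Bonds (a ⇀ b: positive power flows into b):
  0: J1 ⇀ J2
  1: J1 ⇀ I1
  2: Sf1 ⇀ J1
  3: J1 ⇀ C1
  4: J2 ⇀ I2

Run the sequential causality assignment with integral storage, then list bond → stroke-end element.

b2 stroke at Sf1  (Sf1 fixes flow; stroke at Sf1)
b1 stroke at I1  (prefer integral on I1)
b3 stroke at J1  (C1 outputs effort q/C1)
b0 stroke at J2  (J1 effort already set via bond 3)
b4 stroke at I2  (J2: bond 0 brought effort, rest push out)

β0 stroke→J2
β1 stroke→I1
β2 stroke→Sf1
β3 stroke→J1
β4 stroke→I2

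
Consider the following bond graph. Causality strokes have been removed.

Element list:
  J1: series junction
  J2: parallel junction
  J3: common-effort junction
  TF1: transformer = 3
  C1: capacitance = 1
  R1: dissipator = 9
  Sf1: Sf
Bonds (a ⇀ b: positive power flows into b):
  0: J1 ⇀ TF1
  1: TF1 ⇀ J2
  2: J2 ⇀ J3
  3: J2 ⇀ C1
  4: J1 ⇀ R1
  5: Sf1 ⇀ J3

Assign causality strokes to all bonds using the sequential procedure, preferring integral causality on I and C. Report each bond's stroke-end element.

bond 0 →J1
bond 1 →TF1
bond 2 →J3
bond 3 →J2
bond 4 →R1
bond 5 →Sf1

bond 5 stroke→Sf1  (Sf1 fixes flow; stroke at Sf1)
bond 2 stroke→J3  (closing 0-jn rule on J3)
bond 3 stroke→J2  (C1 integral (e out))
bond 1 stroke→TF1  (common-e at J2 fixed by 3)
bond 0 stroke→J1  (TF1: transformer flips bond 1)
bond 4 stroke→R1  (J1 needs exactly one f-in)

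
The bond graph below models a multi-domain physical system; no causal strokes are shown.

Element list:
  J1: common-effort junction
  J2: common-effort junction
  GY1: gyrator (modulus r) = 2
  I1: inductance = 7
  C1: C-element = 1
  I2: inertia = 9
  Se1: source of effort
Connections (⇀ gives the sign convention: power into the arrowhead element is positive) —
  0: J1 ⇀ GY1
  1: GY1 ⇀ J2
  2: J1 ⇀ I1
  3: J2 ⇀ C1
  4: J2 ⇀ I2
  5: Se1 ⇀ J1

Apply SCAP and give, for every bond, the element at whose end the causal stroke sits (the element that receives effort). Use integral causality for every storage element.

bond 5 stroke→J1  (Se1 fixes effort; stroke away)
bond 0 stroke→GY1  (common-e at J1 fixed by 5)
bond 2 stroke→I1  (common-e at J1 fixed by 5)
bond 1 stroke→GY1  (through GY1, causality inverts; strokes same side of GY1)
bond 3 stroke→J2  (C1 integral (e out))
bond 4 stroke→I2  (0-jn J2 has e-setter on 3)

b0 |GY1
b1 |GY1
b2 |I1
b3 |J2
b4 |I2
b5 |J1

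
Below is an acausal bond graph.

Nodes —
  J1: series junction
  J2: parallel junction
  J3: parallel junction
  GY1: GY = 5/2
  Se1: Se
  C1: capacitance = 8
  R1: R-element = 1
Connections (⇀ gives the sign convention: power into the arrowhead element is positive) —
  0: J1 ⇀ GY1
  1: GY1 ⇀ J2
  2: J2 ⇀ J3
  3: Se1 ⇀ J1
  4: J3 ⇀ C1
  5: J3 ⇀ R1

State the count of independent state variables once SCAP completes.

1  (C1 all integral)

b3 stroke at J1  (Se1 fixes effort; stroke away)
b0 stroke at GY1  (J1: last free bond brings flow in)
b1 stroke at GY1  (through GY1, causality inverts; strokes same side of GY1)
b2 stroke at J2  (J2 needs exactly one e-in)
b4 stroke at J3  (C1: C, integral causality)
b5 stroke at R1  (J3: bond 4 brought effort, rest push out)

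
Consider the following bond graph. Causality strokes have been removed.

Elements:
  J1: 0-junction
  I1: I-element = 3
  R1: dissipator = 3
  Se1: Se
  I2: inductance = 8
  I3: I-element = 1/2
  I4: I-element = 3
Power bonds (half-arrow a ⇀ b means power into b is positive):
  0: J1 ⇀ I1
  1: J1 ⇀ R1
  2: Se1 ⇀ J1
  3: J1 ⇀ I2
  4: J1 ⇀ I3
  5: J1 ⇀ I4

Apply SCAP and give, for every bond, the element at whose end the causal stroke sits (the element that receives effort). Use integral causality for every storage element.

bond 0 |I1
bond 1 |R1
bond 2 |J1
bond 3 |I2
bond 4 |I3
bond 5 |I4

β2 stroke→J1  (Se1 (Se) sets effort on bond)
β0 stroke→I1  (J1 effort already set via bond 2)
β1 stroke→R1  (J1: bond 2 brought effort, rest push out)
β3 stroke→I2  (J1: bond 2 brought effort, rest push out)
β4 stroke→I3  (J1: bond 2 brought effort, rest push out)
β5 stroke→I4  (J1 effort already set via bond 2)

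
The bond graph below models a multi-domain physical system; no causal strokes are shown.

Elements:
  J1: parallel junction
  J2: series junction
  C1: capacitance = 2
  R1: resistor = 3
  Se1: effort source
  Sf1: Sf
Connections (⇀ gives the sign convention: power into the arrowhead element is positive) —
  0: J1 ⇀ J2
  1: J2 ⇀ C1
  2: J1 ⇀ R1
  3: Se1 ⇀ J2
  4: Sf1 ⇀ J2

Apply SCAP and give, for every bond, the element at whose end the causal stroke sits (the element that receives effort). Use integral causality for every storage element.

β0 stroke at J2
β1 stroke at J2
β2 stroke at J1
β3 stroke at J2
β4 stroke at Sf1

#3 stroke at J2  (Se1: effort source, stroke at far end)
#4 stroke at Sf1  (Sf1 fixes flow; stroke at Sf1)
#0 stroke at J2  (J2 flow already set via bond 4)
#1 stroke at J2  (1-jn J2 has f-setter on 4)
#2 stroke at J1  (J1 needs exactly one e-in)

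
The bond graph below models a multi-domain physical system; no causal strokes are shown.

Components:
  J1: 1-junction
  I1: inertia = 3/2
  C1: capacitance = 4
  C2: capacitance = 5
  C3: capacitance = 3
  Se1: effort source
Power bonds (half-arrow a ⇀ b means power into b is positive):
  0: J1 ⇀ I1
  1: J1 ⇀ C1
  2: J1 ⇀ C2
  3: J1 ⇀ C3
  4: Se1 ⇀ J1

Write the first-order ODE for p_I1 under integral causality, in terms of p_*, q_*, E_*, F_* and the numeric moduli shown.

dp_I1/dt = E_Se1 - q_C1/4 - q_C2/5 - q_C3/3

β4 →J1  (Se1 (Se) sets effort on bond)
β0 →I1  (I1 integral (f out))
β1 →J1  (J1 flow already set via bond 0)
β2 →J1  (J1 flow already set via bond 0)
β3 →J1  (J1: bond 0 brought flow, rest push out)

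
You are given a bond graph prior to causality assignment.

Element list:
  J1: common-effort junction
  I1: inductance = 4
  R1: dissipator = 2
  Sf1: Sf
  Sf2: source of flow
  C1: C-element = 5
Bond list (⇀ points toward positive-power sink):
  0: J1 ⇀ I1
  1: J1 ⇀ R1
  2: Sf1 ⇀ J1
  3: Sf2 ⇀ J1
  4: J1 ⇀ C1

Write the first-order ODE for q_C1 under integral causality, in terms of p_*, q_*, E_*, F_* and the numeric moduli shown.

dq_C1/dt = F_Sf1 + F_Sf2 - p_I1/4 - q_C1/10

b2 →Sf1  (Sf1 fixes flow; stroke at Sf1)
b3 →Sf2  (source Sf2 imposes f)
b0 →I1  (I1 integral (f out))
b4 →J1  (prefer integral on C1)
b1 →R1  (J1 effort already set via bond 4)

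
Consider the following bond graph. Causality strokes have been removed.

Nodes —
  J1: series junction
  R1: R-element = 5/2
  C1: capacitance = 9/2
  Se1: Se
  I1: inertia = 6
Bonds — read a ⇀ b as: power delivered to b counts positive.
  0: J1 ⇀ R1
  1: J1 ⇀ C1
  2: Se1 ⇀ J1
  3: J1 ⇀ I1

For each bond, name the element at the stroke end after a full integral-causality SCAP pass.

#0 |J1
#1 |J1
#2 |J1
#3 |I1

b2 →J1  (Se1 fixes effort; stroke away)
b1 →J1  (prefer integral on C1)
b3 →I1  (I1: I, integral causality)
b0 →J1  (common-f at J1 fixed by 3)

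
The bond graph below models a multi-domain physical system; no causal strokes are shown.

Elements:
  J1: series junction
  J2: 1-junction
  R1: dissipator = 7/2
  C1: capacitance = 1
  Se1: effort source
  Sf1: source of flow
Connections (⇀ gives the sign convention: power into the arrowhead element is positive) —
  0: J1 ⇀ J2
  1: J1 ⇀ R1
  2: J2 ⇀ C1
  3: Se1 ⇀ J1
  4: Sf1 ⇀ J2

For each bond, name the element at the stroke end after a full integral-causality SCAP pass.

bond 0 |J2
bond 1 |J1
bond 2 |J2
bond 3 |J1
bond 4 |Sf1

β3 stroke at J1  (Se1: effort source, stroke at far end)
β4 stroke at Sf1  (source Sf1 imposes f)
β0 stroke at J2  (J2 flow already set via bond 4)
β2 stroke at J2  (common-f at J2 fixed by 4)
β1 stroke at J1  (common-f at J1 fixed by 0)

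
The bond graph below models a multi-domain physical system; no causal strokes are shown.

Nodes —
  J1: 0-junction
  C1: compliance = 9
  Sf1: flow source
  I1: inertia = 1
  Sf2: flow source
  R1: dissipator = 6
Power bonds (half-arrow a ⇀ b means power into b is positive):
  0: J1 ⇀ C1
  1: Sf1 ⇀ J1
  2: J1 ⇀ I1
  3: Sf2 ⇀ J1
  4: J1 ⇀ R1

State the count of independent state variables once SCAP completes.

b1 →Sf1  (Sf1 (Sf) sets flow on bond)
b3 →Sf2  (source Sf2 imposes f)
b0 →J1  (C1 integral (e out))
b2 →I1  (common-e at J1 fixed by 0)
b4 →R1  (J1: bond 0 brought effort, rest push out)

2  (C1, I1 all integral)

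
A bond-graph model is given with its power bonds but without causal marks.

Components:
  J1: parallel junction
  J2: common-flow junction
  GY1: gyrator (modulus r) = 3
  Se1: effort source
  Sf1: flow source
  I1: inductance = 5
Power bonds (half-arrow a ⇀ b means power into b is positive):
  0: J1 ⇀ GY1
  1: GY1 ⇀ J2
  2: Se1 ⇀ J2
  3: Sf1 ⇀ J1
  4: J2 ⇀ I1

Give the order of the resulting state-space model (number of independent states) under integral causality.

β2 |J2  (Se1 fixes effort; stroke away)
β3 |Sf1  (Sf1 (Sf) sets flow on bond)
β0 |J1  (J1: last free bond brings effort in)
β1 |J2  (GY1 both-in/both-out from 0)
β4 |I1  (J2 needs exactly one f-in)

1  (I1 all integral)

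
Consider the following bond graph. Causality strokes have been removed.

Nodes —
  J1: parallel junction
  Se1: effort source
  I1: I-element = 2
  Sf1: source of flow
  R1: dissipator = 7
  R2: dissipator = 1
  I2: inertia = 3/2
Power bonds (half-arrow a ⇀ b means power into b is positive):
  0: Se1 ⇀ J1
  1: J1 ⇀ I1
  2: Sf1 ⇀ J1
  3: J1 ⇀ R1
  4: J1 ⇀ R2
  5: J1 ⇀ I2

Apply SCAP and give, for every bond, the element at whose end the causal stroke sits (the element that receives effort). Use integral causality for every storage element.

b0 |J1
b1 |I1
b2 |Sf1
b3 |R1
b4 |R2
b5 |I2

b0 stroke at J1  (Se1 fixes effort; stroke away)
b2 stroke at Sf1  (source Sf1 imposes f)
b1 stroke at I1  (J1 effort already set via bond 0)
b3 stroke at R1  (J1 effort already set via bond 0)
b4 stroke at R2  (common-e at J1 fixed by 0)
b5 stroke at I2  (0-jn J1 has e-setter on 0)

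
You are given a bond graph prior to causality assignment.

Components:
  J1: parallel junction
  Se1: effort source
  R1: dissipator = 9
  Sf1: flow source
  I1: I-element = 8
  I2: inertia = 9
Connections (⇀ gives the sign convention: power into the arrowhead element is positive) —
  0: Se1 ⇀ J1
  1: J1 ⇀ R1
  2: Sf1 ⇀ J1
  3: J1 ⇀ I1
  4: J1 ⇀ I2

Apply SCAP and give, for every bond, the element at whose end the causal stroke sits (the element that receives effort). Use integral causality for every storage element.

b0 →J1  (Se1: effort source, stroke at far end)
b2 →Sf1  (Sf1 (Sf) sets flow on bond)
b1 →R1  (0-jn J1 has e-setter on 0)
b3 →I1  (0-jn J1 has e-setter on 0)
b4 →I2  (common-e at J1 fixed by 0)

b0 →J1
b1 →R1
b2 →Sf1
b3 →I1
b4 →I2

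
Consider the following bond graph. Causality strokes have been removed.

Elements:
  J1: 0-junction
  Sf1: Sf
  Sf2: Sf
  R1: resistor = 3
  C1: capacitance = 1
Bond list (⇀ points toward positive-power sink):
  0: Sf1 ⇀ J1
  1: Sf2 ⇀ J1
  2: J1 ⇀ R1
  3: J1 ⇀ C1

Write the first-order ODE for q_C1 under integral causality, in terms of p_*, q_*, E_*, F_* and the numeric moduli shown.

b0 →Sf1  (Sf1 (Sf) sets flow on bond)
b1 →Sf2  (Sf2 (Sf) sets flow on bond)
b3 →J1  (C1 outputs effort q/C1)
b2 →R1  (J1: bond 3 brought effort, rest push out)

dq_C1/dt = F_Sf1 + F_Sf2 - q_C1/3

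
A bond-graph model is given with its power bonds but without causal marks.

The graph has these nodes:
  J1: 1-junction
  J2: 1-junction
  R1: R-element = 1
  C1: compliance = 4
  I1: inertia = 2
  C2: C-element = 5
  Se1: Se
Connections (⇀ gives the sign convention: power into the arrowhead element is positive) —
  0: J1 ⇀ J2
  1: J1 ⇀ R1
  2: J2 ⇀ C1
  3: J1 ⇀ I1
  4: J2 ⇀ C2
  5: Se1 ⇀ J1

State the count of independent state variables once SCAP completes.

#5 stroke at J1  (Se1 fixes effort; stroke away)
#2 stroke at J2  (prefer integral on C1)
#3 stroke at I1  (I1 outputs flow p/I1)
#0 stroke at J1  (common-f at J1 fixed by 3)
#1 stroke at J1  (J1: bond 3 brought flow, rest push out)
#4 stroke at J2  (common-f at J2 fixed by 0)

3  (C1, C2, I1 all integral)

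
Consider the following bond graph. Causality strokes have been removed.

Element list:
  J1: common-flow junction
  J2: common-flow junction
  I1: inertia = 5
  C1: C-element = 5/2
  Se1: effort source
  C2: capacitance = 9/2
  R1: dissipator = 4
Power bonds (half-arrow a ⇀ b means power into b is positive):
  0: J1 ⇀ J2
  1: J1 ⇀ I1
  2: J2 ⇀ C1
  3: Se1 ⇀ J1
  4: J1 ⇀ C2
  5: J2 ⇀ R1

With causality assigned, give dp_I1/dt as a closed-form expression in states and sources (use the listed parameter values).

#3 stroke at J1  (Se1 (Se) sets effort on bond)
#1 stroke at I1  (I1 integral (f out))
#0 stroke at J1  (1-jn J1 has f-setter on 1)
#4 stroke at J1  (1-jn J1 has f-setter on 1)
#2 stroke at J2  (1-jn J2 has f-setter on 0)
#5 stroke at J2  (common-f at J2 fixed by 0)

dp_I1/dt = E_Se1 - 4*p_I1/5 - 2*q_C1/5 - 2*q_C2/9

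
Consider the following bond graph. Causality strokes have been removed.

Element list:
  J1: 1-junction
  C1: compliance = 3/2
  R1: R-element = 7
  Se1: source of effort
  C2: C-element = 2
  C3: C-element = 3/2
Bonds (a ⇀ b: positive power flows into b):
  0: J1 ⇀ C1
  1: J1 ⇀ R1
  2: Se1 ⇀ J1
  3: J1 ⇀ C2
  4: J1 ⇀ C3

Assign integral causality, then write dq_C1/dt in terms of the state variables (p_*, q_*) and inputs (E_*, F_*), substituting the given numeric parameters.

#2 stroke at J1  (Se1 (Se) sets effort on bond)
#0 stroke at J1  (C1 integral (e out))
#3 stroke at J1  (C2: C, integral causality)
#4 stroke at J1  (C3 integral (e out))
#1 stroke at R1  (J1: last free bond brings flow in)

dq_C1/dt = E_Se1/7 - 2*q_C1/21 - q_C2/14 - 2*q_C3/21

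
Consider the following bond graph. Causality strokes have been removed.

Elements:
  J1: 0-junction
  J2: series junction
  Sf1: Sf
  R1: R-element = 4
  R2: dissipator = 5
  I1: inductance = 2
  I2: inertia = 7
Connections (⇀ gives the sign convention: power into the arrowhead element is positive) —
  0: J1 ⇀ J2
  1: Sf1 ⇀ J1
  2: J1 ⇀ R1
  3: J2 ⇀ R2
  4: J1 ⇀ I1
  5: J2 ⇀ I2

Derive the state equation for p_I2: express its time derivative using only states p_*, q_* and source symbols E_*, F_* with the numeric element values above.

dp_I2/dt = 4*F_Sf1 - 2*p_I1 - 9*p_I2/7

β1 stroke at Sf1  (Sf1 fixes flow; stroke at Sf1)
β4 stroke at I1  (I1 integral (f out))
β5 stroke at I2  (I2 outputs flow p/I2)
β0 stroke at J2  (J2 flow already set via bond 5)
β3 stroke at J2  (J2: bond 5 brought flow, rest push out)
β2 stroke at J1  (only one effort-in slot at J1)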